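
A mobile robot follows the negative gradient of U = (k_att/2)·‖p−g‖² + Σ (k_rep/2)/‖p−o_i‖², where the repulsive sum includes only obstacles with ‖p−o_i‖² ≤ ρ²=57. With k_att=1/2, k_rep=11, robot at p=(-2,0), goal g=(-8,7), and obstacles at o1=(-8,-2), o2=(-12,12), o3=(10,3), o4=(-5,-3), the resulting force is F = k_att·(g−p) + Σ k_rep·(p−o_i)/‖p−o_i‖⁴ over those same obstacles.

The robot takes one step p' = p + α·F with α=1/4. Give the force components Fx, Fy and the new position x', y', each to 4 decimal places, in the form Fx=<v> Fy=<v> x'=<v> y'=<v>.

F_att = 1/2·(g−p) = 1/2·(-6,7) = (-3.0000,3.5000)
o1: d²=40 ≤ ρ²=57; F_rep = 11·(6,2)/40² = (0.0413,0.0138)
o2: d²=244 > ρ²=57 → inactive
o3: d²=153 > ρ²=57 → inactive
o4: d²=18 ≤ ρ²=57; F_rep = 11·(3,3)/18² = (0.1019,0.1019)
F = F_att + ΣF_rep = (-2.8569,3.6156)
p' = p + 1/4·F = (-2.7142,0.9039)

Fx=-2.8569 Fy=3.6156 x'=-2.7142 y'=0.9039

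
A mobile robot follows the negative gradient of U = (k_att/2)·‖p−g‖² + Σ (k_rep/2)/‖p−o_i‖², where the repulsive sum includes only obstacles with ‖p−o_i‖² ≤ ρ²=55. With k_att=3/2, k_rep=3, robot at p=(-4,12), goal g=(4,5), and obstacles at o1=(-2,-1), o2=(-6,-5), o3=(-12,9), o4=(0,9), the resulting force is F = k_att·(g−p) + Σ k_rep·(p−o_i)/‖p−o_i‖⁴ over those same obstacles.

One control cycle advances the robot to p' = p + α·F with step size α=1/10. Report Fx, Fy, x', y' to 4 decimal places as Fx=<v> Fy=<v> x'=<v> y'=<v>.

Fx=11.9808 Fy=-10.4856 x'=-2.8019 y'=10.9514

F_att = 3/2·(g−p) = 3/2·(8,-7) = (12.0000,-10.5000)
o1: d²=173 > ρ²=55 → inactive
o2: d²=293 > ρ²=55 → inactive
o3: d²=73 > ρ²=55 → inactive
o4: d²=25 ≤ ρ²=55; F_rep = 3·(-4,3)/25² = (-0.0192,0.0144)
F = F_att + ΣF_rep = (11.9808,-10.4856)
p' = p + 1/10·F = (-2.8019,10.9514)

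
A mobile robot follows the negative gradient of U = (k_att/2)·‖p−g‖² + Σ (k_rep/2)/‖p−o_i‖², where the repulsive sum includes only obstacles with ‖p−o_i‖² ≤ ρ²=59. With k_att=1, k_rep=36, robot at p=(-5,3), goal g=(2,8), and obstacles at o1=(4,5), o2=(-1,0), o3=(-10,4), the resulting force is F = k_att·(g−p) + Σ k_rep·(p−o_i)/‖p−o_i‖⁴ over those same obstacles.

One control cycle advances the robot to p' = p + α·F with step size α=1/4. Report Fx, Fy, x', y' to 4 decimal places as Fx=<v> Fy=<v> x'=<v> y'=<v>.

F_att = 1·(g−p) = 1·(7,5) = (7.0000,5.0000)
o1: d²=85 > ρ²=59 → inactive
o2: d²=25 ≤ ρ²=59; F_rep = 36·(-4,3)/25² = (-0.2304,0.1728)
o3: d²=26 ≤ ρ²=59; F_rep = 36·(5,-1)/26² = (0.2663,-0.0533)
F = F_att + ΣF_rep = (7.0359,5.1195)
p' = p + 1/4·F = (-3.2410,4.2799)

Fx=7.0359 Fy=5.1195 x'=-3.2410 y'=4.2799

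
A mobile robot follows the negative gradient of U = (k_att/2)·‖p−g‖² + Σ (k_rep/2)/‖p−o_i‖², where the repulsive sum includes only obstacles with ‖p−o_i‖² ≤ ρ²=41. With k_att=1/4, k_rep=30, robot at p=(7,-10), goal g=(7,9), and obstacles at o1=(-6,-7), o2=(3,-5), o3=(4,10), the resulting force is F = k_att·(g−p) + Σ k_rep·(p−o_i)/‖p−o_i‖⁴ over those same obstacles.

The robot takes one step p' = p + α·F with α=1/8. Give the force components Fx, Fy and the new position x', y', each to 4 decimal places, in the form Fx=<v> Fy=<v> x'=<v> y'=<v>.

Fx=0.0714 Fy=4.6608 x'=7.0089 y'=-9.4174

F_att = 1/4·(g−p) = 1/4·(0,19) = (0.0000,4.7500)
o1: d²=178 > ρ²=41 → inactive
o2: d²=41 ≤ ρ²=41; F_rep = 30·(4,-5)/41² = (0.0714,-0.0892)
o3: d²=409 > ρ²=41 → inactive
F = F_att + ΣF_rep = (0.0714,4.6608)
p' = p + 1/8·F = (7.0089,-9.4174)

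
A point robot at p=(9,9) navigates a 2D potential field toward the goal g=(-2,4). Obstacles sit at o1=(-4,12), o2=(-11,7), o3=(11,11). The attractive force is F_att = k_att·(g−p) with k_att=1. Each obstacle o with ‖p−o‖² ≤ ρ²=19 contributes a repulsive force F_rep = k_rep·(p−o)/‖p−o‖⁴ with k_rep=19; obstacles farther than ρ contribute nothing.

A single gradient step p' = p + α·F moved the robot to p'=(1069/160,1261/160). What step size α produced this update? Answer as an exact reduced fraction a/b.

F_att = 1·(g−p) = 1·(-11,-5) = (-11.0000,-5.0000)
o1: d²=178 > ρ²=19 → inactive
o2: d²=404 > ρ²=19 → inactive
o3: d²=8 ≤ ρ²=19; F_rep = 19·(-2,-2)/8² = (-0.5938,-0.5938)
F = F_att + ΣF_rep = (-11.5938,-5.5938)
Δp = p'−p = (-2.3188,-1.1187); α = Δx/Fx = (-371/160) / (-371/32) = 1/5
check: Δy/Fy = (-179/160) / (-179/32) = 1/5 ✓

α = 1/5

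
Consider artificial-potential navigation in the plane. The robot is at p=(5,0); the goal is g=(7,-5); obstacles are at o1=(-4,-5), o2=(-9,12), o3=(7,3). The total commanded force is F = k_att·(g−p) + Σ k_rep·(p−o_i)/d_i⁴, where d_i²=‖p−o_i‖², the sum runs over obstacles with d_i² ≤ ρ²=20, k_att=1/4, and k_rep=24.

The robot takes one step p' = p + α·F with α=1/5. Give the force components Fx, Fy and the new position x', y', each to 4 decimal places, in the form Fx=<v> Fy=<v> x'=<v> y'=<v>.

Fx=0.2160 Fy=-1.6760 x'=5.0432 y'=-0.3352

F_att = 1/4·(g−p) = 1/4·(2,-5) = (0.5000,-1.2500)
o1: d²=106 > ρ²=20 → inactive
o2: d²=340 > ρ²=20 → inactive
o3: d²=13 ≤ ρ²=20; F_rep = 24·(-2,-3)/13² = (-0.2840,-0.4260)
F = F_att + ΣF_rep = (0.2160,-1.6760)
p' = p + 1/5·F = (5.0432,-0.3352)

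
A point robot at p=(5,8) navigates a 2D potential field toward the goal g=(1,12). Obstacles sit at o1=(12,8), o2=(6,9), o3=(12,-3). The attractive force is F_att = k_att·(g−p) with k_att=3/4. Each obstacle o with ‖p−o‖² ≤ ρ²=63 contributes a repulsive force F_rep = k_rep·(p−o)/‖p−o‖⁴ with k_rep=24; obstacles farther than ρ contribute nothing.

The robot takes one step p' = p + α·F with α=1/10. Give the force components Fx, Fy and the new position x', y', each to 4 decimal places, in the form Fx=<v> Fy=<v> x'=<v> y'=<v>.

F_att = 3/4·(g−p) = 3/4·(-4,4) = (-3.0000,3.0000)
o1: d²=49 ≤ ρ²=63; F_rep = 24·(-7,0)/49² = (-0.0700,0.0000)
o2: d²=2 ≤ ρ²=63; F_rep = 24·(-1,-1)/2² = (-6.0000,-6.0000)
o3: d²=170 > ρ²=63 → inactive
F = F_att + ΣF_rep = (-9.0700,-3.0000)
p' = p + 1/10·F = (4.0930,7.7000)

Fx=-9.0700 Fy=-3.0000 x'=4.0930 y'=7.7000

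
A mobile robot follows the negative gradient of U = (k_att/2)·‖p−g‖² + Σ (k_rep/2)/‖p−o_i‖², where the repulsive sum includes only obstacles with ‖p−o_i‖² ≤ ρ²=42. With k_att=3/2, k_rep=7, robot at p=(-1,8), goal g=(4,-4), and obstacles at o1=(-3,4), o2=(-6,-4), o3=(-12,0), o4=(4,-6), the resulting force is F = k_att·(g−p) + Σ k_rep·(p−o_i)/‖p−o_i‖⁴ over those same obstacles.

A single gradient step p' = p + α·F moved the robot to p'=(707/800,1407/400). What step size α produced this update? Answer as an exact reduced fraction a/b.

F_att = 3/2·(g−p) = 3/2·(5,-12) = (7.5000,-18.0000)
o1: d²=20 ≤ ρ²=42; F_rep = 7·(2,4)/20² = (0.0350,0.0700)
o2: d²=169 > ρ²=42 → inactive
o3: d²=185 > ρ²=42 → inactive
o4: d²=221 > ρ²=42 → inactive
F = F_att + ΣF_rep = (7.5350,-17.9300)
Δp = p'−p = (1.8838,-4.4825); α = Δx/Fx = (1507/800) / (1507/200) = 1/4
check: Δy/Fy = (-1793/400) / (-1793/100) = 1/4 ✓

α = 1/4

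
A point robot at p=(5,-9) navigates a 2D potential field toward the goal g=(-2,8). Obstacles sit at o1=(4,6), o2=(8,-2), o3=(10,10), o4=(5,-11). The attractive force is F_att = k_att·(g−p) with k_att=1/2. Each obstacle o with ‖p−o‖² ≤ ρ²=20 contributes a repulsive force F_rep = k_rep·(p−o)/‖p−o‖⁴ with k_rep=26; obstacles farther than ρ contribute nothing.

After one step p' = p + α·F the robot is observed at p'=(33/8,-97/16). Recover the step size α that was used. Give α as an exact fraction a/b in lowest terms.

α = 1/4

F_att = 1/2·(g−p) = 1/2·(-7,17) = (-3.5000,8.5000)
o1: d²=226 > ρ²=20 → inactive
o2: d²=58 > ρ²=20 → inactive
o3: d²=386 > ρ²=20 → inactive
o4: d²=4 ≤ ρ²=20; F_rep = 26·(0,2)/4² = (0.0000,3.2500)
F = F_att + ΣF_rep = (-3.5000,11.7500)
Δp = p'−p = (-0.8750,2.9375); α = Δx/Fx = (-7/8) / (-7/2) = 1/4
check: Δy/Fy = (47/16) / (47/4) = 1/4 ✓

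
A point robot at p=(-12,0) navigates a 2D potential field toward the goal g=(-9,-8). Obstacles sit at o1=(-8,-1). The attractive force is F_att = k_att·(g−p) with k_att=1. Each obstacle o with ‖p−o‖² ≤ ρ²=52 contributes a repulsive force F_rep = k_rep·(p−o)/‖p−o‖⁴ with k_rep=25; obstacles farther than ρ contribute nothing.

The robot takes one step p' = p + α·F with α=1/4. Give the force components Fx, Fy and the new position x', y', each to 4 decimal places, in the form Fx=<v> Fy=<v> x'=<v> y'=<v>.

F_att = 1·(g−p) = 1·(3,-8) = (3.0000,-8.0000)
o1: d²=17 ≤ ρ²=52; F_rep = 25·(-4,1)/17² = (-0.3460,0.0865)
F = F_att + ΣF_rep = (2.6540,-7.9135)
p' = p + 1/4·F = (-11.3365,-1.9784)

Fx=2.6540 Fy=-7.9135 x'=-11.3365 y'=-1.9784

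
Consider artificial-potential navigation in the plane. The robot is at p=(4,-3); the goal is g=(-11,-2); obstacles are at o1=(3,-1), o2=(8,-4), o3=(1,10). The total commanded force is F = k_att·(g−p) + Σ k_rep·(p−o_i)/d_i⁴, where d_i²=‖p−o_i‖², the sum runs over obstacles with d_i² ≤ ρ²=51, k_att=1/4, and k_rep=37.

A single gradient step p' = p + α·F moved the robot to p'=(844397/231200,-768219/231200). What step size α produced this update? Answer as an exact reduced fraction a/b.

α = 1/8

F_att = 1/4·(g−p) = 1/4·(-15,1) = (-3.7500,0.2500)
o1: d²=5 ≤ ρ²=51; F_rep = 37·(1,-2)/5² = (1.4800,-2.9600)
o2: d²=17 ≤ ρ²=51; F_rep = 37·(-4,1)/17² = (-0.5121,0.1280)
o3: d²=178 > ρ²=51 → inactive
F = F_att + ΣF_rep = (-2.7821,-2.5820)
Δp = p'−p = (-0.3478,-0.3227); α = Δx/Fx = (-80403/231200) / (-80403/28900) = 1/8
check: Δy/Fy = (-74619/231200) / (-74619/28900) = 1/8 ✓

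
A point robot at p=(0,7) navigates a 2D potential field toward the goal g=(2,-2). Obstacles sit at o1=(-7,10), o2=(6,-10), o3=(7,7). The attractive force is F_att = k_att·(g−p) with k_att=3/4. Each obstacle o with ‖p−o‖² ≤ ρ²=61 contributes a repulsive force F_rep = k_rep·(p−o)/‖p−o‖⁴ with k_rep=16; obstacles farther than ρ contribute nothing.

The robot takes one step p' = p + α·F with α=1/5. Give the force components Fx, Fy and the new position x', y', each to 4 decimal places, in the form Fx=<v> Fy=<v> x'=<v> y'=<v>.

F_att = 3/4·(g−p) = 3/4·(2,-9) = (1.5000,-6.7500)
o1: d²=58 ≤ ρ²=61; F_rep = 16·(7,-3)/58² = (0.0333,-0.0143)
o2: d²=325 > ρ²=61 → inactive
o3: d²=49 ≤ ρ²=61; F_rep = 16·(-7,0)/49² = (-0.0466,0.0000)
F = F_att + ΣF_rep = (1.4866,-6.7643)
p' = p + 1/5·F = (0.2973,5.6471)

Fx=1.4866 Fy=-6.7643 x'=0.2973 y'=5.6471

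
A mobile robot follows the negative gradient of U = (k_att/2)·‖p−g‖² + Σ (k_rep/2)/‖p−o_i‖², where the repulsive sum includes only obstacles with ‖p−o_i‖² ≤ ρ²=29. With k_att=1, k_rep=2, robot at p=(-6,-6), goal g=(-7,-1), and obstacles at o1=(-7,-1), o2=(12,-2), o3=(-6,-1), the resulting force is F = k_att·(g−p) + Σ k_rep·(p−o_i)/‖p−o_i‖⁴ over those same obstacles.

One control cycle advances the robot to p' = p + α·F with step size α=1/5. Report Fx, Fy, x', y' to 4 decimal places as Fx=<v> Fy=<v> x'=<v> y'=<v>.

Fx=-0.9970 Fy=4.9692 x'=-6.1994 y'=-5.0062

F_att = 1·(g−p) = 1·(-1,5) = (-1.0000,5.0000)
o1: d²=26 ≤ ρ²=29; F_rep = 2·(1,-5)/26² = (0.0030,-0.0148)
o2: d²=340 > ρ²=29 → inactive
o3: d²=25 ≤ ρ²=29; F_rep = 2·(0,-5)/25² = (0.0000,-0.0160)
F = F_att + ΣF_rep = (-0.9970,4.9692)
p' = p + 1/5·F = (-6.1994,-5.0062)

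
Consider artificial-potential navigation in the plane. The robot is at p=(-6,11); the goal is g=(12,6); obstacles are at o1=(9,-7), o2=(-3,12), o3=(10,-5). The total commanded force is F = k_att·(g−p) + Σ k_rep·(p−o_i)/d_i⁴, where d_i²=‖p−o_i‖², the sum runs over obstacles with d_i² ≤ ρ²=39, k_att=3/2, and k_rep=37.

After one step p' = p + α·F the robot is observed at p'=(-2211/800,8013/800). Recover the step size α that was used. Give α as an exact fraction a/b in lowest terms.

F_att = 3/2·(g−p) = 3/2·(18,-5) = (27.0000,-7.5000)
o1: d²=549 > ρ²=39 → inactive
o2: d²=10 ≤ ρ²=39; F_rep = 37·(-3,-1)/10² = (-1.1100,-0.3700)
o3: d²=512 > ρ²=39 → inactive
F = F_att + ΣF_rep = (25.8900,-7.8700)
Δp = p'−p = (3.2363,-0.9838); α = Δx/Fx = (2589/800) / (2589/100) = 1/8
check: Δy/Fy = (-787/800) / (-787/100) = 1/8 ✓

α = 1/8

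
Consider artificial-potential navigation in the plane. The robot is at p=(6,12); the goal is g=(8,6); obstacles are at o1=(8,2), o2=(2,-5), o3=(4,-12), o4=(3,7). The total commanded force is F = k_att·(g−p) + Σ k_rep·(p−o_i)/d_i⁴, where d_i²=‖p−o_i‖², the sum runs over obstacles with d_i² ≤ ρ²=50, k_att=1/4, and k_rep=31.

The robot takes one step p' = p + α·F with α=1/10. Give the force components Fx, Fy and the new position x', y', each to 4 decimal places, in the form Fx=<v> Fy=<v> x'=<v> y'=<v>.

F_att = 1/4·(g−p) = 1/4·(2,-6) = (0.5000,-1.5000)
o1: d²=104 > ρ²=50 → inactive
o2: d²=305 > ρ²=50 → inactive
o3: d²=580 > ρ²=50 → inactive
o4: d²=34 ≤ ρ²=50; F_rep = 31·(3,5)/34² = (0.0804,0.1341)
F = F_att + ΣF_rep = (0.5804,-1.3659)
p' = p + 1/10·F = (6.0580,11.8634)

Fx=0.5804 Fy=-1.3659 x'=6.0580 y'=11.8634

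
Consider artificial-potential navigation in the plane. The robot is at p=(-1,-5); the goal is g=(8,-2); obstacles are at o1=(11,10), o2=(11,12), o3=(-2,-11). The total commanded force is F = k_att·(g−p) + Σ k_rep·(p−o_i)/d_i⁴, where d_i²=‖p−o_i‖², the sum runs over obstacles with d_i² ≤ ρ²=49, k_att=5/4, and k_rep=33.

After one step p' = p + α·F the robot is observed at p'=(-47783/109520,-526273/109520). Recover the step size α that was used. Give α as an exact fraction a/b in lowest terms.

F_att = 5/4·(g−p) = 5/4·(9,3) = (11.2500,3.7500)
o1: d²=369 > ρ²=49 → inactive
o2: d²=433 > ρ²=49 → inactive
o3: d²=37 ≤ ρ²=49; F_rep = 33·(1,6)/37² = (0.0241,0.1446)
F = F_att + ΣF_rep = (11.2741,3.8946)
Δp = p'−p = (0.5637,0.1947); α = Δx/Fx = (61737/109520) / (61737/5476) = 1/20
check: Δy/Fy = (21327/109520) / (21327/5476) = 1/20 ✓

α = 1/20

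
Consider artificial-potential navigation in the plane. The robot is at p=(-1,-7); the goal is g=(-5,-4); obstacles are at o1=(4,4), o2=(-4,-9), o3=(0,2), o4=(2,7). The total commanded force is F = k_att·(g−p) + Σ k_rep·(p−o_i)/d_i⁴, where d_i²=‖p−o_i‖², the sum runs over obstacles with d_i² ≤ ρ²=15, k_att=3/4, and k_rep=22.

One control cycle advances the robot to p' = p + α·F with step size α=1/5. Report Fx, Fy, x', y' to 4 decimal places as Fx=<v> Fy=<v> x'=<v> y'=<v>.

F_att = 3/4·(g−p) = 3/4·(-4,3) = (-3.0000,2.2500)
o1: d²=146 > ρ²=15 → inactive
o2: d²=13 ≤ ρ²=15; F_rep = 22·(3,2)/13² = (0.3905,0.2604)
o3: d²=82 > ρ²=15 → inactive
o4: d²=205 > ρ²=15 → inactive
F = F_att + ΣF_rep = (-2.6095,2.5104)
p' = p + 1/5·F = (-1.5219,-6.4979)

Fx=-2.6095 Fy=2.5104 x'=-1.5219 y'=-6.4979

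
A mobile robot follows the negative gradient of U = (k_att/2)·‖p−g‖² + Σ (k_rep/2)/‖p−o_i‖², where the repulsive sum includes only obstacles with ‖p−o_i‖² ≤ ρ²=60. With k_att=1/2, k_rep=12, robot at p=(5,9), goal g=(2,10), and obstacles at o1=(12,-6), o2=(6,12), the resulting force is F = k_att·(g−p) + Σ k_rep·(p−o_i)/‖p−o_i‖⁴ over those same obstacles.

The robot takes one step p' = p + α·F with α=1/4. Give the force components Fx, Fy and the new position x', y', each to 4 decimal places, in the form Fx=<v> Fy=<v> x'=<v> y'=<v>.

F_att = 1/2·(g−p) = 1/2·(-3,1) = (-1.5000,0.5000)
o1: d²=274 > ρ²=60 → inactive
o2: d²=10 ≤ ρ²=60; F_rep = 12·(-1,-3)/10² = (-0.1200,-0.3600)
F = F_att + ΣF_rep = (-1.6200,0.1400)
p' = p + 1/4·F = (4.5950,9.0350)

Fx=-1.6200 Fy=0.1400 x'=4.5950 y'=9.0350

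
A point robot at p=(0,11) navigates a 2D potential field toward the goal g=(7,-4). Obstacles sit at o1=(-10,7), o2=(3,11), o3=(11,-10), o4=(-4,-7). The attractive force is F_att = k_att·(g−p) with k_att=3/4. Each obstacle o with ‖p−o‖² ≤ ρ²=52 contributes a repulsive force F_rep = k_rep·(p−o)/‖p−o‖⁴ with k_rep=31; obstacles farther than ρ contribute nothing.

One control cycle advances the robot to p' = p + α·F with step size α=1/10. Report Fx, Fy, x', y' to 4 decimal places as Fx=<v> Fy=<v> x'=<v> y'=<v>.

F_att = 3/4·(g−p) = 3/4·(7,-15) = (5.2500,-11.2500)
o1: d²=116 > ρ²=52 → inactive
o2: d²=9 ≤ ρ²=52; F_rep = 31·(-3,0)/9² = (-1.1481,0.0000)
o3: d²=562 > ρ²=52 → inactive
o4: d²=340 > ρ²=52 → inactive
F = F_att + ΣF_rep = (4.1019,-11.2500)
p' = p + 1/10·F = (0.4102,9.8750)

Fx=4.1019 Fy=-11.2500 x'=0.4102 y'=9.8750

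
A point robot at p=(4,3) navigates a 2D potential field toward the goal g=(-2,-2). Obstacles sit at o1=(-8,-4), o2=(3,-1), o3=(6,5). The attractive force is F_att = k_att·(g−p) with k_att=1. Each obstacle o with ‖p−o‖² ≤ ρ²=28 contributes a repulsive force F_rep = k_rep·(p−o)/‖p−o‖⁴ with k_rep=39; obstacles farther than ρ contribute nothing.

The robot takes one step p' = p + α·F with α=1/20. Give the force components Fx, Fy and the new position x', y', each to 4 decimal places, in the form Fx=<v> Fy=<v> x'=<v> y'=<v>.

Fx=-7.0838 Fy=-5.6790 x'=3.6458 y'=2.7161

F_att = 1·(g−p) = 1·(-6,-5) = (-6.0000,-5.0000)
o1: d²=193 > ρ²=28 → inactive
o2: d²=17 ≤ ρ²=28; F_rep = 39·(1,4)/17² = (0.1349,0.5398)
o3: d²=8 ≤ ρ²=28; F_rep = 39·(-2,-2)/8² = (-1.2188,-1.2188)
F = F_att + ΣF_rep = (-7.0838,-5.6790)
p' = p + 1/20·F = (3.6458,2.7161)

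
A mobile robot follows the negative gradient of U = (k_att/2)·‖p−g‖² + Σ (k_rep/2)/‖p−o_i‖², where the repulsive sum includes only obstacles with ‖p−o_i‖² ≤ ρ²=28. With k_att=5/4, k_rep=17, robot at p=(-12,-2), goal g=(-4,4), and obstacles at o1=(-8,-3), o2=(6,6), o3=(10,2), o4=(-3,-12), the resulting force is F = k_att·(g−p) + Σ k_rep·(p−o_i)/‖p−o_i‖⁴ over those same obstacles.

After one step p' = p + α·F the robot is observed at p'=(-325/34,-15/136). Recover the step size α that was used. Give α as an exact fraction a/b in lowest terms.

F_att = 5/4·(g−p) = 5/4·(8,6) = (10.0000,7.5000)
o1: d²=17 ≤ ρ²=28; F_rep = 17·(-4,1)/17² = (-0.2353,0.0588)
o2: d²=388 > ρ²=28 → inactive
o3: d²=500 > ρ²=28 → inactive
o4: d²=181 > ρ²=28 → inactive
F = F_att + ΣF_rep = (9.7647,7.5588)
Δp = p'−p = (2.4412,1.8897); α = Δx/Fx = (83/34) / (166/17) = 1/4
check: Δy/Fy = (257/136) / (257/34) = 1/4 ✓

α = 1/4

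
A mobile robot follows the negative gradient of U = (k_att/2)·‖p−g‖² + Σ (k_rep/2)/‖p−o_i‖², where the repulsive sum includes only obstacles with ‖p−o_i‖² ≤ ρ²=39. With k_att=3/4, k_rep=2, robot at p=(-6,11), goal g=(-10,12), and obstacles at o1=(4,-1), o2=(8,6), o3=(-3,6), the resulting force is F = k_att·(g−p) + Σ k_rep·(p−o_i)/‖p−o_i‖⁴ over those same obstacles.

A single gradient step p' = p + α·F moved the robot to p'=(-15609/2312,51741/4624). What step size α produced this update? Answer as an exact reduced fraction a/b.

F_att = 3/4·(g−p) = 3/4·(-4,1) = (-3.0000,0.7500)
o1: d²=244 > ρ²=39 → inactive
o2: d²=221 > ρ²=39 → inactive
o3: d²=34 ≤ ρ²=39; F_rep = 2·(-3,5)/34² = (-0.0052,0.0087)
F = F_att + ΣF_rep = (-3.0052,0.7587)
Δp = p'−p = (-0.7513,0.1897); α = Δx/Fx = (-1737/2312) / (-1737/578) = 1/4
check: Δy/Fy = (877/4624) / (877/1156) = 1/4 ✓

α = 1/4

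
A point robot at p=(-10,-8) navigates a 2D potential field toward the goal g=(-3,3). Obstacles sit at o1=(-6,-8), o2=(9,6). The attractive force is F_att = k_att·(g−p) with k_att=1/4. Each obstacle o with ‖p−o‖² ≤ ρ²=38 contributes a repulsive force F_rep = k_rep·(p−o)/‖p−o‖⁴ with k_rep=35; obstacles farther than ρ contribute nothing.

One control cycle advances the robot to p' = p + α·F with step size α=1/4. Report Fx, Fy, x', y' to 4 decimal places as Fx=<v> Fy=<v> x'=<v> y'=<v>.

F_att = 1/4·(g−p) = 1/4·(7,11) = (1.7500,2.7500)
o1: d²=16 ≤ ρ²=38; F_rep = 35·(-4,0)/16² = (-0.5469,0.0000)
o2: d²=557 > ρ²=38 → inactive
F = F_att + ΣF_rep = (1.2031,2.7500)
p' = p + 1/4·F = (-9.6992,-7.3125)

Fx=1.2031 Fy=2.7500 x'=-9.6992 y'=-7.3125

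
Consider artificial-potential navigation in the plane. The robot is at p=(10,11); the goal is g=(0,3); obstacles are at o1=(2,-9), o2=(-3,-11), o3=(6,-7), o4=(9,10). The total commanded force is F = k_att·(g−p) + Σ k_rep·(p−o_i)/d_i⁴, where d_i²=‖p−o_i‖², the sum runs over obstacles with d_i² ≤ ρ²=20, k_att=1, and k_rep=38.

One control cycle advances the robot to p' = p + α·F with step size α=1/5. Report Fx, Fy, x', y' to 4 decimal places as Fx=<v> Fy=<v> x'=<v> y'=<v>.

Fx=-0.5000 Fy=1.5000 x'=9.9000 y'=11.3000

F_att = 1·(g−p) = 1·(-10,-8) = (-10.0000,-8.0000)
o1: d²=464 > ρ²=20 → inactive
o2: d²=653 > ρ²=20 → inactive
o3: d²=340 > ρ²=20 → inactive
o4: d²=2 ≤ ρ²=20; F_rep = 38·(1,1)/2² = (9.5000,9.5000)
F = F_att + ΣF_rep = (-0.5000,1.5000)
p' = p + 1/5·F = (9.9000,11.3000)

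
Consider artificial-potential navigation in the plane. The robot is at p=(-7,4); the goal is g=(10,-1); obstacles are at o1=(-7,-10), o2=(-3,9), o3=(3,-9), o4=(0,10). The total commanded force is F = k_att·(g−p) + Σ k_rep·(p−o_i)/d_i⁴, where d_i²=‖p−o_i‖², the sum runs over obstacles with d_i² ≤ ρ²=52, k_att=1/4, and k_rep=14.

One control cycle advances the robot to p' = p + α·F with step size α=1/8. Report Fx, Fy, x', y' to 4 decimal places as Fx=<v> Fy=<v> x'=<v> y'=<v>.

Fx=4.2167 Fy=-1.2916 x'=-6.4729 y'=3.8385

F_att = 1/4·(g−p) = 1/4·(17,-5) = (4.2500,-1.2500)
o1: d²=196 > ρ²=52 → inactive
o2: d²=41 ≤ ρ²=52; F_rep = 14·(-4,-5)/41² = (-0.0333,-0.0416)
o3: d²=269 > ρ²=52 → inactive
o4: d²=85 > ρ²=52 → inactive
F = F_att + ΣF_rep = (4.2167,-1.2916)
p' = p + 1/8·F = (-6.4729,3.8385)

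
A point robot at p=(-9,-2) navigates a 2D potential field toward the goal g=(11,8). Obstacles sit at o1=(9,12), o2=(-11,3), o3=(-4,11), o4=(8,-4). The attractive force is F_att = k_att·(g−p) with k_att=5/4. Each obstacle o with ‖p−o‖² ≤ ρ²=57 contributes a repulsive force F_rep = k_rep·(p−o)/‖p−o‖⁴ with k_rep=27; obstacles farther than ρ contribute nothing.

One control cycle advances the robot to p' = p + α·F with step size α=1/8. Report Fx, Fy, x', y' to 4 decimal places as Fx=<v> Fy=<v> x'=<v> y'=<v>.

Fx=25.0642 Fy=12.3395 x'=-5.8670 y'=-0.4576

F_att = 5/4·(g−p) = 5/4·(20,10) = (25.0000,12.5000)
o1: d²=520 > ρ²=57 → inactive
o2: d²=29 ≤ ρ²=57; F_rep = 27·(2,-5)/29² = (0.0642,-0.1605)
o3: d²=194 > ρ²=57 → inactive
o4: d²=293 > ρ²=57 → inactive
F = F_att + ΣF_rep = (25.0642,12.3395)
p' = p + 1/8·F = (-5.8670,-0.4576)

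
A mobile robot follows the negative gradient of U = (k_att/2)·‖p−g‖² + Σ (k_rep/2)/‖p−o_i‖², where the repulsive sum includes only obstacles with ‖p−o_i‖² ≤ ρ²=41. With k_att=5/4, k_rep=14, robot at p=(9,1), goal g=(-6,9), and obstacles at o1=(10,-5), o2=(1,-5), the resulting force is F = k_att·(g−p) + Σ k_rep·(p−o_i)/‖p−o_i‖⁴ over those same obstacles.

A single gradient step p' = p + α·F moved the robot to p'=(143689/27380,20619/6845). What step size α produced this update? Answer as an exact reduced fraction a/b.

F_att = 5/4·(g−p) = 5/4·(-15,8) = (-18.7500,10.0000)
o1: d²=37 ≤ ρ²=41; F_rep = 14·(-1,6)/37² = (-0.0102,0.0614)
o2: d²=100 > ρ²=41 → inactive
F = F_att + ΣF_rep = (-18.7602,10.0614)
Δp = p'−p = (-3.7520,2.0123); α = Δx/Fx = (-102731/27380) / (-102731/5476) = 1/5
check: Δy/Fy = (13774/6845) / (13774/1369) = 1/5 ✓

α = 1/5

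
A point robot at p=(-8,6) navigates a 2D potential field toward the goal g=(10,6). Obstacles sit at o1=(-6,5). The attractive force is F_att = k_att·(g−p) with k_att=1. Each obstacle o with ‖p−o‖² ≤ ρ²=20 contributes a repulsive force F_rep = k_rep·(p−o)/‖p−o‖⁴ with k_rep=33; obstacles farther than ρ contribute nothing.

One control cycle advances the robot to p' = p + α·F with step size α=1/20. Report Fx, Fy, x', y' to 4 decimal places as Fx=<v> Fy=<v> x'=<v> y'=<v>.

Fx=15.3600 Fy=1.3200 x'=-7.2320 y'=6.0660

F_att = 1·(g−p) = 1·(18,0) = (18.0000,0.0000)
o1: d²=5 ≤ ρ²=20; F_rep = 33·(-2,1)/5² = (-2.6400,1.3200)
F = F_att + ΣF_rep = (15.3600,1.3200)
p' = p + 1/20·F = (-7.2320,6.0660)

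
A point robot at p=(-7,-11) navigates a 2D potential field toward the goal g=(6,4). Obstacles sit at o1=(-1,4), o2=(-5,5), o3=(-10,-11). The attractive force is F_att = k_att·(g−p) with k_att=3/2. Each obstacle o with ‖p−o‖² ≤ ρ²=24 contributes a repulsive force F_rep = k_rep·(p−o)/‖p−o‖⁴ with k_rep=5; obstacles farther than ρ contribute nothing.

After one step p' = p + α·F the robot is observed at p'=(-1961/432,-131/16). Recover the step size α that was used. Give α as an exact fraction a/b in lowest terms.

F_att = 3/2·(g−p) = 3/2·(13,15) = (19.5000,22.5000)
o1: d²=261 > ρ²=24 → inactive
o2: d²=260 > ρ²=24 → inactive
o3: d²=9 ≤ ρ²=24; F_rep = 5·(3,0)/9² = (0.1852,0.0000)
F = F_att + ΣF_rep = (19.6852,22.5000)
Δp = p'−p = (2.4606,2.8125); α = Δx/Fx = (1063/432) / (1063/54) = 1/8
check: Δy/Fy = (45/16) / (45/2) = 1/8 ✓

α = 1/8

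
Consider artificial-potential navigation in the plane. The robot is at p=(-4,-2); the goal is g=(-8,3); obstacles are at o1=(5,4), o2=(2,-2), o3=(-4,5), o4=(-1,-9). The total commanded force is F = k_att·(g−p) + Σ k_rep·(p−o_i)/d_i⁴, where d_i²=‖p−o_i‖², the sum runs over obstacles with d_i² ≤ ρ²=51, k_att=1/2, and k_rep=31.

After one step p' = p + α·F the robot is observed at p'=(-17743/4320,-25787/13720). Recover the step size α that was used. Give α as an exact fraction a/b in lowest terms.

F_att = 1/2·(g−p) = 1/2·(-4,5) = (-2.0000,2.5000)
o1: d²=117 > ρ²=51 → inactive
o2: d²=36 ≤ ρ²=51; F_rep = 31·(-6,0)/36² = (-0.1435,0.0000)
o3: d²=49 ≤ ρ²=51; F_rep = 31·(0,-7)/49² = (0.0000,-0.0904)
o4: d²=58 > ρ²=51 → inactive
F = F_att + ΣF_rep = (-2.1435,2.4096)
Δp = p'−p = (-0.1072,0.1205); α = Δx/Fx = (-463/4320) / (-463/216) = 1/20
check: Δy/Fy = (1653/13720) / (1653/686) = 1/20 ✓

α = 1/20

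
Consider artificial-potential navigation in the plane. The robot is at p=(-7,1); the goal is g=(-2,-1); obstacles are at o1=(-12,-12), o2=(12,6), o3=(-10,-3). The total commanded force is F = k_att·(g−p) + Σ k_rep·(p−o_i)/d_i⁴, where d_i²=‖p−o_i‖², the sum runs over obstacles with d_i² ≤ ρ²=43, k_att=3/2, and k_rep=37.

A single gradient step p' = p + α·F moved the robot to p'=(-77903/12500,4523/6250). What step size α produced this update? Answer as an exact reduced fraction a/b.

α = 1/10

F_att = 3/2·(g−p) = 3/2·(5,-2) = (7.5000,-3.0000)
o1: d²=194 > ρ²=43 → inactive
o2: d²=386 > ρ²=43 → inactive
o3: d²=25 ≤ ρ²=43; F_rep = 37·(3,4)/25² = (0.1776,0.2368)
F = F_att + ΣF_rep = (7.6776,-2.7632)
Δp = p'−p = (0.7678,-0.2763); α = Δx/Fx = (9597/12500) / (9597/1250) = 1/10
check: Δy/Fy = (-1727/6250) / (-1727/625) = 1/10 ✓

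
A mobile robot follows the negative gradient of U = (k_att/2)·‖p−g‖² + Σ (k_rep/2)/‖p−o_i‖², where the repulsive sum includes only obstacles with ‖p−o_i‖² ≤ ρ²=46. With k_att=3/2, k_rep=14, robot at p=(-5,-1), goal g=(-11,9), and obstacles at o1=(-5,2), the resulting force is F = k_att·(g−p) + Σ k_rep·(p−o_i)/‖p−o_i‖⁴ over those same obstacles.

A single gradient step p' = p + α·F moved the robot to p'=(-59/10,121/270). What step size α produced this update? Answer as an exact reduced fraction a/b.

α = 1/10

F_att = 3/2·(g−p) = 3/2·(-6,10) = (-9.0000,15.0000)
o1: d²=9 ≤ ρ²=46; F_rep = 14·(0,-3)/9² = (0.0000,-0.5185)
F = F_att + ΣF_rep = (-9.0000,14.4815)
Δp = p'−p = (-0.9000,1.4481); α = Δx/Fx = (-9/10) / (-9) = 1/10
check: Δy/Fy = (391/270) / (391/27) = 1/10 ✓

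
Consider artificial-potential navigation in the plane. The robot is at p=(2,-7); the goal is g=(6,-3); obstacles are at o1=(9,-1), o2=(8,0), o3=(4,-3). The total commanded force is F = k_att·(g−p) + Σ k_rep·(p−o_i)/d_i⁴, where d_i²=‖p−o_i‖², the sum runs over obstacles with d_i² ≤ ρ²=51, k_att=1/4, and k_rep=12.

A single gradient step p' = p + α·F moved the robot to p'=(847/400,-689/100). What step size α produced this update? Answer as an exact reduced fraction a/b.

α = 1/8

F_att = 1/4·(g−p) = 1/4·(4,4) = (1.0000,1.0000)
o1: d²=85 > ρ²=51 → inactive
o2: d²=85 > ρ²=51 → inactive
o3: d²=20 ≤ ρ²=51; F_rep = 12·(-2,-4)/20² = (-0.0600,-0.1200)
F = F_att + ΣF_rep = (0.9400,0.8800)
Δp = p'−p = (0.1175,0.1100); α = Δx/Fx = (47/400) / (47/50) = 1/8
check: Δy/Fy = (11/100) / (22/25) = 1/8 ✓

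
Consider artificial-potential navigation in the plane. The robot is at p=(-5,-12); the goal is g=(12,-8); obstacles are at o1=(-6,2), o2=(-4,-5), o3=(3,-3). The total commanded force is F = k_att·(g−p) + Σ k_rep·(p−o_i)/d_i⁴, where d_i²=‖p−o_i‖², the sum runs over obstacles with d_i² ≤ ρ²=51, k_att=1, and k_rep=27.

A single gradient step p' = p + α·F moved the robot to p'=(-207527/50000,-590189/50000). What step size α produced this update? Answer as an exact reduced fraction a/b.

α = 1/20

F_att = 1·(g−p) = 1·(17,4) = (17.0000,4.0000)
o1: d²=197 > ρ²=51 → inactive
o2: d²=50 ≤ ρ²=51; F_rep = 27·(-1,-7)/50² = (-0.0108,-0.0756)
o3: d²=145 > ρ²=51 → inactive
F = F_att + ΣF_rep = (16.9892,3.9244)
Δp = p'−p = (0.8495,0.1962); α = Δx/Fx = (42473/50000) / (42473/2500) = 1/20
check: Δy/Fy = (9811/50000) / (9811/2500) = 1/20 ✓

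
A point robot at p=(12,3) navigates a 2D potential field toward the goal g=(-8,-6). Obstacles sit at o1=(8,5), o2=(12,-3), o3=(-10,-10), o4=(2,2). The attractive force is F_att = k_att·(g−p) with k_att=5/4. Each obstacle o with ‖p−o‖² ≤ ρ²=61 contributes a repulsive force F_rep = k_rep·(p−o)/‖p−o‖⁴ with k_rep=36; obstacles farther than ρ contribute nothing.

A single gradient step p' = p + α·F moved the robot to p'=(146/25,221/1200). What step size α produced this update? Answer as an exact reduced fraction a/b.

α = 1/4

F_att = 5/4·(g−p) = 5/4·(-20,-9) = (-25.0000,-11.2500)
o1: d²=20 ≤ ρ²=61; F_rep = 36·(4,-2)/20² = (0.3600,-0.1800)
o2: d²=36 ≤ ρ²=61; F_rep = 36·(0,6)/36² = (0.0000,0.1667)
o3: d²=653 > ρ²=61 → inactive
o4: d²=101 > ρ²=61 → inactive
F = F_att + ΣF_rep = (-24.6400,-11.2633)
Δp = p'−p = (-6.1600,-2.8158); α = Δx/Fx = (-154/25) / (-616/25) = 1/4
check: Δy/Fy = (-3379/1200) / (-3379/300) = 1/4 ✓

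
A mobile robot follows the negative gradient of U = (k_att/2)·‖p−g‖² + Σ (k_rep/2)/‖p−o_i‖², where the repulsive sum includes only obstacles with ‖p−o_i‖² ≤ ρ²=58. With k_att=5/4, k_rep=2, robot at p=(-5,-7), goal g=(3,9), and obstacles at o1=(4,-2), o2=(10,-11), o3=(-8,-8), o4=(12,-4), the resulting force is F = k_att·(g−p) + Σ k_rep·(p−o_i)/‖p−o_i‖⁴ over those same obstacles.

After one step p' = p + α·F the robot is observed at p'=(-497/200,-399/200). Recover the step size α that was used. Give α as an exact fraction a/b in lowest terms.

α = 1/4

F_att = 5/4·(g−p) = 5/4·(8,16) = (10.0000,20.0000)
o1: d²=106 > ρ²=58 → inactive
o2: d²=241 > ρ²=58 → inactive
o3: d²=10 ≤ ρ²=58; F_rep = 2·(3,1)/10² = (0.0600,0.0200)
o4: d²=298 > ρ²=58 → inactive
F = F_att + ΣF_rep = (10.0600,20.0200)
Δp = p'−p = (2.5150,5.0050); α = Δx/Fx = (503/200) / (503/50) = 1/4
check: Δy/Fy = (1001/200) / (1001/50) = 1/4 ✓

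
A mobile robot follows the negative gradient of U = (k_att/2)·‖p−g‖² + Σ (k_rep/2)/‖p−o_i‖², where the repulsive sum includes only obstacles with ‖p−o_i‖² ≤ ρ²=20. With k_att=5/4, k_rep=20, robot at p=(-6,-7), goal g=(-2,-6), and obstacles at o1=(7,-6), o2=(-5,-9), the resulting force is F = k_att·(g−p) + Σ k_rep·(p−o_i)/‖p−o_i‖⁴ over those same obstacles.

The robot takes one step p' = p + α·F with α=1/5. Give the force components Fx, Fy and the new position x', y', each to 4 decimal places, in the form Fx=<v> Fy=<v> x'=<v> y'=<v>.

Fx=4.2000 Fy=2.8500 x'=-5.1600 y'=-6.4300

F_att = 5/4·(g−p) = 5/4·(4,1) = (5.0000,1.2500)
o1: d²=170 > ρ²=20 → inactive
o2: d²=5 ≤ ρ²=20; F_rep = 20·(-1,2)/5² = (-0.8000,1.6000)
F = F_att + ΣF_rep = (4.2000,2.8500)
p' = p + 1/5·F = (-5.1600,-6.4300)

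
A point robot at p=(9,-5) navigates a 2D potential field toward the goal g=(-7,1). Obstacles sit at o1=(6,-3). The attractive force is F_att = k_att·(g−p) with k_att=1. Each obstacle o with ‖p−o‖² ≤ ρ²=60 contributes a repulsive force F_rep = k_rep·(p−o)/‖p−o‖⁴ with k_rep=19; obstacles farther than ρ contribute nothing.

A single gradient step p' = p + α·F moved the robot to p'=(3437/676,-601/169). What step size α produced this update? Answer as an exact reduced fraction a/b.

α = 1/4

F_att = 1·(g−p) = 1·(-16,6) = (-16.0000,6.0000)
o1: d²=13 ≤ ρ²=60; F_rep = 19·(3,-2)/13² = (0.3373,-0.2249)
F = F_att + ΣF_rep = (-15.6627,5.7751)
Δp = p'−p = (-3.9157,1.4438); α = Δx/Fx = (-2647/676) / (-2647/169) = 1/4
check: Δy/Fy = (244/169) / (976/169) = 1/4 ✓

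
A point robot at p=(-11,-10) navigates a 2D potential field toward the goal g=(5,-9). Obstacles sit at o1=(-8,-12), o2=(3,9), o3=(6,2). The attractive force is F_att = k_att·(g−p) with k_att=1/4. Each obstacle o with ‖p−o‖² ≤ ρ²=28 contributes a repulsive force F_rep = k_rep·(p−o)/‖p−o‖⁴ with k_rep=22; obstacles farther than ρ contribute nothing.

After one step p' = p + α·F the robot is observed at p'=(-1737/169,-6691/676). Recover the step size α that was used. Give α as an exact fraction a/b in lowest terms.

α = 1/5

F_att = 1/4·(g−p) = 1/4·(16,1) = (4.0000,0.2500)
o1: d²=13 ≤ ρ²=28; F_rep = 22·(-3,2)/13² = (-0.3905,0.2604)
o2: d²=557 > ρ²=28 → inactive
o3: d²=433 > ρ²=28 → inactive
F = F_att + ΣF_rep = (3.6095,0.5104)
Δp = p'−p = (0.7219,0.1021); α = Δx/Fx = (122/169) / (610/169) = 1/5
check: Δy/Fy = (69/676) / (345/676) = 1/5 ✓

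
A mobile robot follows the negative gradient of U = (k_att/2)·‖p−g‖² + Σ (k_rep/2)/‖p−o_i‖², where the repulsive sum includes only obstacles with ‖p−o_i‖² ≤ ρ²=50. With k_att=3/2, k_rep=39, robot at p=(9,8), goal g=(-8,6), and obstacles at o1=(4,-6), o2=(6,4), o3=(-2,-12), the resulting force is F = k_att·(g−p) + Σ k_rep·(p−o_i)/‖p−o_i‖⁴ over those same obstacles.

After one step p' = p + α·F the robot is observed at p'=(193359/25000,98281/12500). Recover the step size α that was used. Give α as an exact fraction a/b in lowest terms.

α = 1/20

F_att = 3/2·(g−p) = 3/2·(-17,-2) = (-25.5000,-3.0000)
o1: d²=221 > ρ²=50 → inactive
o2: d²=25 ≤ ρ²=50; F_rep = 39·(3,4)/25² = (0.1872,0.2496)
o3: d²=521 > ρ²=50 → inactive
F = F_att + ΣF_rep = (-25.3128,-2.7504)
Δp = p'−p = (-1.2656,-0.1375); α = Δx/Fx = (-31641/25000) / (-31641/1250) = 1/20
check: Δy/Fy = (-1719/12500) / (-1719/625) = 1/20 ✓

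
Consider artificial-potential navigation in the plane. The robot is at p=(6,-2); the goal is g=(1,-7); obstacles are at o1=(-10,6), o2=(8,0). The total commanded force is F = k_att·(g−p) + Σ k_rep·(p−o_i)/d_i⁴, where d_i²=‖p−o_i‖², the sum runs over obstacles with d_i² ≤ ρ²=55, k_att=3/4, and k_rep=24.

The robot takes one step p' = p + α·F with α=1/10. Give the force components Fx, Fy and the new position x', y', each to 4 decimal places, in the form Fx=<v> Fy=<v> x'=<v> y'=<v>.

F_att = 3/4·(g−p) = 3/4·(-5,-5) = (-3.7500,-3.7500)
o1: d²=320 > ρ²=55 → inactive
o2: d²=8 ≤ ρ²=55; F_rep = 24·(-2,-2)/8² = (-0.7500,-0.7500)
F = F_att + ΣF_rep = (-4.5000,-4.5000)
p' = p + 1/10·F = (5.5500,-2.4500)

Fx=-4.5000 Fy=-4.5000 x'=5.5500 y'=-2.4500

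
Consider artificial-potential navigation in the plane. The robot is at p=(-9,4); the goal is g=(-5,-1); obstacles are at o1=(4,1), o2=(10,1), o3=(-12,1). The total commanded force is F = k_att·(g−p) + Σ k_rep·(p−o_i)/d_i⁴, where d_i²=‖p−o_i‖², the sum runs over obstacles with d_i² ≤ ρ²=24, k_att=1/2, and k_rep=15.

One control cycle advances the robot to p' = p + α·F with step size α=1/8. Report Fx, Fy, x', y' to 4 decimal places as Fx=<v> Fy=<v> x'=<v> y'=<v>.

F_att = 1/2·(g−p) = 1/2·(4,-5) = (2.0000,-2.5000)
o1: d²=178 > ρ²=24 → inactive
o2: d²=370 > ρ²=24 → inactive
o3: d²=18 ≤ ρ²=24; F_rep = 15·(3,3)/18² = (0.1389,0.1389)
F = F_att + ΣF_rep = (2.1389,-2.3611)
p' = p + 1/8·F = (-8.7326,3.7049)

Fx=2.1389 Fy=-2.3611 x'=-8.7326 y'=3.7049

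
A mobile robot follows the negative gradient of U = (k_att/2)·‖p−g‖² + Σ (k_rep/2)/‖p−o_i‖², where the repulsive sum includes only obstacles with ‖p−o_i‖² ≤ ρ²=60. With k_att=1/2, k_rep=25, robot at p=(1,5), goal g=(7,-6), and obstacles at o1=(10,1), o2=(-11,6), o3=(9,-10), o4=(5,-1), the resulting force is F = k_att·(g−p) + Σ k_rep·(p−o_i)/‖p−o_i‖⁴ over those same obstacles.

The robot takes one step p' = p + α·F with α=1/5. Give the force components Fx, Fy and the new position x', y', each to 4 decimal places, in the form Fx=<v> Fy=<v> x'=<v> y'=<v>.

F_att = 1/2·(g−p) = 1/2·(6,-11) = (3.0000,-5.5000)
o1: d²=97 > ρ²=60 → inactive
o2: d²=145 > ρ²=60 → inactive
o3: d²=289 > ρ²=60 → inactive
o4: d²=52 ≤ ρ²=60; F_rep = 25·(-4,6)/52² = (-0.0370,0.0555)
F = F_att + ΣF_rep = (2.9630,-5.4445)
p' = p + 1/5·F = (1.5926,3.9111)

Fx=2.9630 Fy=-5.4445 x'=1.5926 y'=3.9111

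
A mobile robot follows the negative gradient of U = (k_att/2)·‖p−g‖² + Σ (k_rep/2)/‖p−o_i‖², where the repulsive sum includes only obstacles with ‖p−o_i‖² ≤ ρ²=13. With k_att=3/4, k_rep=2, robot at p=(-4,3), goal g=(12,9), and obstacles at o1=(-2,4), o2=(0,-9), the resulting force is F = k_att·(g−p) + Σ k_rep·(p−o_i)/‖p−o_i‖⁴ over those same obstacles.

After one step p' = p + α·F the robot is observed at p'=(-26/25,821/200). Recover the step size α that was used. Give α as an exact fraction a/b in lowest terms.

α = 1/4

F_att = 3/4·(g−p) = 3/4·(16,6) = (12.0000,4.5000)
o1: d²=5 ≤ ρ²=13; F_rep = 2·(-2,-1)/5² = (-0.1600,-0.0800)
o2: d²=160 > ρ²=13 → inactive
F = F_att + ΣF_rep = (11.8400,4.4200)
Δp = p'−p = (2.9600,1.1050); α = Δx/Fx = (74/25) / (296/25) = 1/4
check: Δy/Fy = (221/200) / (221/50) = 1/4 ✓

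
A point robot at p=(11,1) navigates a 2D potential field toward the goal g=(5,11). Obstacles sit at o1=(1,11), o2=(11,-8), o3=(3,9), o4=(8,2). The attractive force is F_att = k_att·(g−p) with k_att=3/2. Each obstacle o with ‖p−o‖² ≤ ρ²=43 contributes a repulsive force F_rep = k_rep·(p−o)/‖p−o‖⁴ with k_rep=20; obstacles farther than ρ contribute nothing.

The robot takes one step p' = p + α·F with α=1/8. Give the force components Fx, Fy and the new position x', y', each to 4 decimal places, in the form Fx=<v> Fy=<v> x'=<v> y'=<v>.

Fx=-8.4000 Fy=14.8000 x'=9.9500 y'=2.8500

F_att = 3/2·(g−p) = 3/2·(-6,10) = (-9.0000,15.0000)
o1: d²=200 > ρ²=43 → inactive
o2: d²=81 > ρ²=43 → inactive
o3: d²=128 > ρ²=43 → inactive
o4: d²=10 ≤ ρ²=43; F_rep = 20·(3,-1)/10² = (0.6000,-0.2000)
F = F_att + ΣF_rep = (-8.4000,14.8000)
p' = p + 1/8·F = (9.9500,2.8500)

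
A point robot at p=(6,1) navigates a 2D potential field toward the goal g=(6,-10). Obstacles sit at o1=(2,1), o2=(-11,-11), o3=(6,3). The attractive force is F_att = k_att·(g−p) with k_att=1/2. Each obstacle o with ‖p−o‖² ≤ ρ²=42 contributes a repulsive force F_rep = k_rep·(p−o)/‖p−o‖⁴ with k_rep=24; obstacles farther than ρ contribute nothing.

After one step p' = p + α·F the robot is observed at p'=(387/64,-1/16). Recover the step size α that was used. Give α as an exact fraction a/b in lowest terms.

α = 1/8

F_att = 1/2·(g−p) = 1/2·(0,-11) = (0.0000,-5.5000)
o1: d²=16 ≤ ρ²=42; F_rep = 24·(4,0)/16² = (0.3750,0.0000)
o2: d²=433 > ρ²=42 → inactive
o3: d²=4 ≤ ρ²=42; F_rep = 24·(0,-2)/4² = (0.0000,-3.0000)
F = F_att + ΣF_rep = (0.3750,-8.5000)
Δp = p'−p = (0.0469,-1.0625); α = Δx/Fx = (3/64) / (3/8) = 1/8
check: Δy/Fy = (-17/16) / (-17/2) = 1/8 ✓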